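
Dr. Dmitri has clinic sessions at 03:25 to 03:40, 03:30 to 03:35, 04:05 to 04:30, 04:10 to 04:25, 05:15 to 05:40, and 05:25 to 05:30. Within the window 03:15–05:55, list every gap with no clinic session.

03:15–03:25, 03:40–04:05, 04:30–05:15, 05:40–05:55

The merged coverage is 03:25–03:40, 04:05–04:30, 05:15–05:40.
Uncovered inside 03:15–05:55: 03:15–03:25, 03:40–04:05, 04:30–05:15, 05:40–05:55.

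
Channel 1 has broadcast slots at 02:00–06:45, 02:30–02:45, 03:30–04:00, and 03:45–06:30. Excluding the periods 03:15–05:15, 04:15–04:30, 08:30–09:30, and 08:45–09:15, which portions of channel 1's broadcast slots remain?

02:00-03:15, 05:15-06:45

Merge the first list: 02:00-06:45.
Merge the second list: 03:15-05:15, 08:30-09:30.
02:00-06:45 minus B → 02:00-03:15, 05:15-06:45.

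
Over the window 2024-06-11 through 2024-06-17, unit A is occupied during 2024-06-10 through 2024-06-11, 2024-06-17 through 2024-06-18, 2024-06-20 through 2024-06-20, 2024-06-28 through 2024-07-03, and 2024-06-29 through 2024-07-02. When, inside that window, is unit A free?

Covered (merged): 2024-06-10 through 2024-06-11, 2024-06-17 through 2024-06-18, 2024-06-20 through 2024-06-20, 2024-06-28 through 2024-07-03.
Complement within 2024-06-11 through 2024-06-17: 2024-06-12 through 2024-06-16.

2024-06-12 through 2024-06-16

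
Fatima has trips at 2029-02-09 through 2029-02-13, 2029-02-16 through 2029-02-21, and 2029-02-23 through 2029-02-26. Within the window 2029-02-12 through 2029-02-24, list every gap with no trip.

2029-02-14 through 2029-02-15, 2029-02-22 through 2029-02-22

The merged coverage is 2029-02-09 through 2029-02-13, 2029-02-16 through 2029-02-21, 2029-02-23 through 2029-02-26.
Uncovered inside 2029-02-12 through 2029-02-24: 2029-02-14 through 2029-02-15, 2029-02-22 through 2029-02-22.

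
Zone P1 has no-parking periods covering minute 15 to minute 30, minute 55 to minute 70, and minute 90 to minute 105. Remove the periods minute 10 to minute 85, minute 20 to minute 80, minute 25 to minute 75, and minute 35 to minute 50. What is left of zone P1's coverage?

minute 90 to minute 105

Merge the second list: minute 10 to minute 85.
minute 15 to minute 30 lies entirely inside B → drops out.
minute 55 to minute 70 lies entirely inside B → drops out.
minute 90 to minute 105 is untouched.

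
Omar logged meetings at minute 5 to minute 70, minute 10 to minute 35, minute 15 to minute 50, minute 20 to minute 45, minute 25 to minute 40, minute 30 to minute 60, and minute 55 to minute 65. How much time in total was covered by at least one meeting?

Merged: minute 5 to minute 70.
Length: 65 minutes.

65 minutes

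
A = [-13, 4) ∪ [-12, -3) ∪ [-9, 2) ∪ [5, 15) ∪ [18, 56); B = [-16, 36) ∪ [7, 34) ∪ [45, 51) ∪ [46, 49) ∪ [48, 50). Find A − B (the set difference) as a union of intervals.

[36, 45) ∪ [51, 56)

A, merged: [-13, 4), [5, 15), [18, 56).
B, merged: [-16, 36), [45, 51).
[-13, 4) lies entirely inside B → drops out.
[5, 15) lies entirely inside B → drops out.
[18, 56) with B removed leaves [36, 45), [51, 56).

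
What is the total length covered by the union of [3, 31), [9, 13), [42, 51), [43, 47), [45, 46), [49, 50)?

Merged: [3, 31), [42, 51).
Lengths: 28 + 9 = 37.

37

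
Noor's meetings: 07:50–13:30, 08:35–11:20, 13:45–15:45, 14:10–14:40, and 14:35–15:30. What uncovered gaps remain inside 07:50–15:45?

After merging, the occupied span is 07:50–13:30, 13:45–15:45.
Complement within 07:50–15:45: 13:30–13:45.

13:30–13:45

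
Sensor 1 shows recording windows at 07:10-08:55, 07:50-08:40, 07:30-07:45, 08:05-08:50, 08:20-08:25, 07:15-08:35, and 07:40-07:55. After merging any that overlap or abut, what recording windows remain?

Sort by start: 07:10–08:55, 07:15–08:35, 07:30–07:45, 07:40–07:55, 07:50–08:40, 08:05–08:50, 08:20–08:25.
07:15–08:35 overlaps/touches 07:10–08:55 → extend to 07:10–08:55.
07:30–07:45 overlaps/touches 07:10–08:55 → extend to 07:10–08:55.
07:40–07:55 overlaps/touches 07:10–08:55 → extend to 07:10–08:55.
07:50–08:40 overlaps/touches 07:10–08:55 → extend to 07:10–08:55.
08:05–08:50 overlaps/touches 07:10–08:55 → extend to 07:10–08:55.
08:20–08:25 overlaps/touches 07:10–08:55 → extend to 07:10–08:55.

07:10–08:55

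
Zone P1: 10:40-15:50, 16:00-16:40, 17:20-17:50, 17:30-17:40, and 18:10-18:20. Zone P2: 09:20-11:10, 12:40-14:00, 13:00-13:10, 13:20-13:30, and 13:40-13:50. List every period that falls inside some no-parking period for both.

10:40–11:10, 12:40–14:00

A, merged: 10:40–15:50, 16:00–16:40, 17:20–17:50, 18:10–18:20.
B, merged: 09:20–11:10, 12:40–14:00.
10:40–15:50 meets the second set on 10:40–11:10, 12:40–14:00.
16:00–16:40: no overlap with the second set.
17:20–17:50: no overlap with the second set.
18:10–18:20: no overlap with the second set.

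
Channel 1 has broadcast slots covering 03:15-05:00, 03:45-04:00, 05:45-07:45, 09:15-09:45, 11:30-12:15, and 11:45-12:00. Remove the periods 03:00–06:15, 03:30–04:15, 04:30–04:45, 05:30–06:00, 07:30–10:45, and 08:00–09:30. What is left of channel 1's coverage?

06:15–07:30, 11:30–12:15

First set merges to 03:15–05:00, 05:45–07:45, 09:15–09:45, 11:30–12:15.
Second set merges to 03:00–06:15, 07:30–10:45.
03:15–05:00: entirely removed.
05:45–07:45 \ B = 06:15–07:30.
09:15–09:45: entirely removed.
11:30–12:15: nothing removed.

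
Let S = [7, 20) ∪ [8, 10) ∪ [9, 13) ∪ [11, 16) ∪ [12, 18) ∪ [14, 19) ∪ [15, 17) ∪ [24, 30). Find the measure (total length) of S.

Merged: [7, 20), [24, 30).
Lengths: 13 + 6 = 19.

19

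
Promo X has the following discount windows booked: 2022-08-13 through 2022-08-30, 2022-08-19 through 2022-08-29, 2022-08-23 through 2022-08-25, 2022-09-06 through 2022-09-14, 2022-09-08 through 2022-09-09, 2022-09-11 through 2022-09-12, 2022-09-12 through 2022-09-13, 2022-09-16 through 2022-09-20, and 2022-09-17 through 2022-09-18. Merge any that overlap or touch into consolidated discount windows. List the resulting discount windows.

2022-08-19 through 2022-08-29 overlaps/touches 2022-08-13 through 2022-08-30 → extend to 2022-08-13 through 2022-08-30.
2022-08-23 through 2022-08-25 overlaps/touches 2022-08-13 through 2022-08-30 → extend to 2022-08-13 through 2022-08-30.
2022-09-06 through 2022-09-14 is disjoint → start new block.
2022-09-08 through 2022-09-09 overlaps/touches 2022-09-06 through 2022-09-14 → extend to 2022-09-06 through 2022-09-14.
2022-09-11 through 2022-09-12 overlaps/touches 2022-09-06 through 2022-09-14 → extend to 2022-09-06 through 2022-09-14.
2022-09-12 through 2022-09-13 overlaps/touches 2022-09-06 through 2022-09-14 → extend to 2022-09-06 through 2022-09-14.
2022-09-16 through 2022-09-20 is disjoint → start new block.
2022-09-17 through 2022-09-18 overlaps/touches 2022-09-16 through 2022-09-20 → extend to 2022-09-16 through 2022-09-20.

2022-08-13 through 2022-08-30, 2022-09-06 through 2022-09-14, 2022-09-16 through 2022-09-20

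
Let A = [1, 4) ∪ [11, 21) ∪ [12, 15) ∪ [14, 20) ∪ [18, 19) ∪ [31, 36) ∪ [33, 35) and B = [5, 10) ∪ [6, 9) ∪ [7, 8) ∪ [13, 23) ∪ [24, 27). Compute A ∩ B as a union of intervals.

[13, 21)

First set merges to [1, 4), [11, 21), [31, 36).
Second set merges to [5, 10), [13, 23), [24, 27).
[1, 4) meets no B interval.
[11, 21) ∩ B → [13, 21).
[31, 36) meets no B interval.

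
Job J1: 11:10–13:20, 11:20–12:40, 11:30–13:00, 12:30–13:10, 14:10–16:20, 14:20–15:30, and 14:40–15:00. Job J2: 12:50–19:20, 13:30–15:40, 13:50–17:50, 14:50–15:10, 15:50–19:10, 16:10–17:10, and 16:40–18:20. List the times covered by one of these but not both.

First set merges to 11:10-13:20, 14:10-16:20.
Second set merges to 12:50-19:20.
A but not B: 11:10-12:50.
B but not A: 13:20-14:10, 16:20-19:20.
Combining gives A △ B.

11:10-12:50, 13:20-14:10, 16:20-19:20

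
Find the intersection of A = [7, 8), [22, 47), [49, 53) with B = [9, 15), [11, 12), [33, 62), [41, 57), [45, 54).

[33, 47) ∪ [49, 53)

Second set merges to [9, 15), [33, 62).
[7, 8) falls entirely outside B.
[22, 47) overlaps B on [33, 47).
[49, 53) overlaps B on [49, 53).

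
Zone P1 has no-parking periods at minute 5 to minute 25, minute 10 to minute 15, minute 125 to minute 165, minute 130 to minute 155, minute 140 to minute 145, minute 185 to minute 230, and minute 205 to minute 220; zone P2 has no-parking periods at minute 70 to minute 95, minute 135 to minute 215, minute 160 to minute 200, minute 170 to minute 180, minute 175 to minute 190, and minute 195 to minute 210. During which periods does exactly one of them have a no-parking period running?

A, merged: minute 5 to minute 25, minute 125 to minute 165, minute 185 to minute 230.
B, merged: minute 70 to minute 95, minute 135 to minute 215.
Only in the first: minute 5 to minute 25, minute 125 to minute 135, minute 215 to minute 230.
Only in the second: minute 70 to minute 95, minute 165 to minute 185.
Together these are the periods covered by exactly one.

minute 5 to minute 25, minute 70 to minute 95, minute 125 to minute 135, minute 165 to minute 185, minute 215 to minute 230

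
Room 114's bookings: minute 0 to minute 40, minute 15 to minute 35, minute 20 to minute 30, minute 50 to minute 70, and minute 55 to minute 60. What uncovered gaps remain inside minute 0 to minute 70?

minute 40 to minute 50

The merged coverage is minute 0 to minute 40, minute 50 to minute 70.
Uncovered inside minute 0 to minute 70: minute 40 to minute 50.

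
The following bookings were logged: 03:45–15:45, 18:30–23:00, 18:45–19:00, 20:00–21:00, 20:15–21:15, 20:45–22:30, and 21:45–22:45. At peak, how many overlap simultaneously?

Walk the sorted start/end points keeping a running depth.
The depth first hits 4 at 20:45.

4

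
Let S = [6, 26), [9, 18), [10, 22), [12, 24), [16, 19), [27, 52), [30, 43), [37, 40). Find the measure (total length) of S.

Merged: [6, 26), [27, 52).
Lengths: 20 + 25 = 45.

45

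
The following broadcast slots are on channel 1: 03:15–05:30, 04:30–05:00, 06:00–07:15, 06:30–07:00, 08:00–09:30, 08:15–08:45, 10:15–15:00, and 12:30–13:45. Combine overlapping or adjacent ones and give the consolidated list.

04:30-05:00 overlaps/touches 03:15-05:30 → extend to 03:15-05:30.
06:00-07:15 is disjoint → start new block.
06:30-07:00 overlaps/touches 06:00-07:15 → extend to 06:00-07:15.
08:00-09:30 is disjoint → start new block.
08:15-08:45 overlaps/touches 08:00-09:30 → extend to 08:00-09:30.
10:15-15:00 is disjoint → start new block.
12:30-13:45 overlaps/touches 10:15-15:00 → extend to 10:15-15:00.

03:15-05:30, 06:00-07:15, 08:00-09:30, 10:15-15:00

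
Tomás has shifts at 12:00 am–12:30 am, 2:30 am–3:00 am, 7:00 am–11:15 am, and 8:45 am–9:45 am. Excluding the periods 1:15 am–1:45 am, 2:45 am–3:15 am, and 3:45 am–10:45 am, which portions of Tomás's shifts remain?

12:00 am–12:30 am, 2:30 am–2:45 am, 10:45 am–11:15 am

First set merges to 12:00 am–12:30 am, 2:30 am–3:00 am, 7:00 am–11:15 am.
12:00 am–12:30 am is untouched.
2:30 am–3:00 am with B removed leaves 2:30 am–2:45 am.
7:00 am–11:15 am with B removed leaves 10:45 am–11:15 am.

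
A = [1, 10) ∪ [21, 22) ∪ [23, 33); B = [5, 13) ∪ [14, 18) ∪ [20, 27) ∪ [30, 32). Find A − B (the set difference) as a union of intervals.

[1, 10) with B removed leaves [1, 5).
[21, 22) lies entirely inside B → drops out.
[23, 33) with B removed leaves [27, 30), [32, 33).

[1, 5) ∪ [27, 30) ∪ [32, 33)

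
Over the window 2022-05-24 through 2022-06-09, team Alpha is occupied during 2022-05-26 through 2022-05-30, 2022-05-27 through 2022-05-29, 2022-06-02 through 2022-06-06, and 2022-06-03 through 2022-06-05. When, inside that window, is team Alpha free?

2022-05-24 through 2022-05-25, 2022-05-31 through 2022-06-01, 2022-06-07 through 2022-06-09

After merging, the occupied span is 2022-05-26 through 2022-05-30, 2022-06-02 through 2022-06-06.
Uncovered inside 2022-05-24 through 2022-06-09: 2022-05-24 through 2022-05-25, 2022-05-31 through 2022-06-01, 2022-06-07 through 2022-06-09.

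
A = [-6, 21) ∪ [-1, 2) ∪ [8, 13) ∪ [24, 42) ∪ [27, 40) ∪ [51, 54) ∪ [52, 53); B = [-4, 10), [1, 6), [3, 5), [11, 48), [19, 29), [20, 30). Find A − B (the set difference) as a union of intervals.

A, merged: [-6, 21), [24, 42), [51, 54).
B, merged: [-4, 10), [11, 48).
[-6, 21) \ B = [-6, -4), [10, 11).
[24, 42): entirely removed.
[51, 54): nothing removed.

[-6, -4) ∪ [10, 11) ∪ [51, 54)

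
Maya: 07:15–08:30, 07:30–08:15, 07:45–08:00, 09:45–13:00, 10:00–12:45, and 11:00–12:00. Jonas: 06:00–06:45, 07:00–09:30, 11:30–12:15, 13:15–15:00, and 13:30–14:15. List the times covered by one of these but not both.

Merge the first list: 07:15-08:30, 09:45-13:00.
Merge the second list: 06:00-06:45, 07:00-09:30, 11:30-12:15, 13:15-15:00.
A but not B: 09:45-11:30, 12:15-13:00.
B but not A: 06:00-06:45, 07:00-07:15, 08:30-09:30, 13:15-15:00.
Combining gives A △ B.

06:00-06:45, 07:00-07:15, 08:30-09:30, 09:45-11:30, 12:15-13:00, 13:15-15:00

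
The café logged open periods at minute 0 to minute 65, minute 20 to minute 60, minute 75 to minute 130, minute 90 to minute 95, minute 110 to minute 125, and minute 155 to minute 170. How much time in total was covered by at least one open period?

Merged: minute 0 to minute 65, minute 75 to minute 130, minute 155 to minute 170.
Lengths: 65 minutes + 55 minutes + 15 minutes = 135 minutes.

135 minutes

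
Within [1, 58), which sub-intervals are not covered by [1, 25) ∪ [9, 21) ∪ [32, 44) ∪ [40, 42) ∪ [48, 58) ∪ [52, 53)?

[25, 32) ∪ [44, 48)

After merging, the occupied span is [1, 25), [32, 44), [48, 58).
Complement within [1, 58): [25, 32), [44, 48).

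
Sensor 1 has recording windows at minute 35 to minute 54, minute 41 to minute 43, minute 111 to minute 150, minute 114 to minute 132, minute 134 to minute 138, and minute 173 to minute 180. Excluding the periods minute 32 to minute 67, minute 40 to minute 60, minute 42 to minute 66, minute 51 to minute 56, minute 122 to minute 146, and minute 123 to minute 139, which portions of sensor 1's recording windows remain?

A, merged: minute 35 to minute 54, minute 111 to minute 150, minute 173 to minute 180.
B, merged: minute 32 to minute 67, minute 122 to minute 146.
minute 35 to minute 54 lies entirely inside B → drops out.
minute 111 to minute 150 with B removed leaves minute 111 to minute 122, minute 146 to minute 150.
minute 173 to minute 180 is untouched.

minute 111 to minute 122, minute 146 to minute 150, minute 173 to minute 180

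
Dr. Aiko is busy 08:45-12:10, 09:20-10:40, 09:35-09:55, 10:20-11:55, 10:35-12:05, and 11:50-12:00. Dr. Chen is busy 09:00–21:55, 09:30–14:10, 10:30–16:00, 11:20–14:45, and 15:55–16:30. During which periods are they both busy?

09:00-12:10

Merge the first list: 08:45-12:10.
Merge the second list: 09:00-21:55.
08:45-12:10 ∩ B → 09:00-12:10.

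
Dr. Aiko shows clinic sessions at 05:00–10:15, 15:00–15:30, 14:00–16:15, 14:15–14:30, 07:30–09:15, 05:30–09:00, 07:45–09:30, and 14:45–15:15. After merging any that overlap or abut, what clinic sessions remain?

05:00-10:15, 14:00-16:15

Sort by start: 05:00-10:15, 05:30-09:00, 07:30-09:15, 07:45-09:30, 14:00-16:15, 14:15-14:30, 14:45-15:15, 15:00-15:30.
05:30-09:00 overlaps/touches 05:00-10:15 → extend to 05:00-10:15.
07:30-09:15 overlaps/touches 05:00-10:15 → extend to 05:00-10:15.
07:45-09:30 overlaps/touches 05:00-10:15 → extend to 05:00-10:15.
14:00-16:15 is disjoint → start new block.
14:15-14:30 overlaps/touches 14:00-16:15 → extend to 14:00-16:15.
14:45-15:15 overlaps/touches 14:00-16:15 → extend to 14:00-16:15.
15:00-15:30 overlaps/touches 14:00-16:15 → extend to 14:00-16:15.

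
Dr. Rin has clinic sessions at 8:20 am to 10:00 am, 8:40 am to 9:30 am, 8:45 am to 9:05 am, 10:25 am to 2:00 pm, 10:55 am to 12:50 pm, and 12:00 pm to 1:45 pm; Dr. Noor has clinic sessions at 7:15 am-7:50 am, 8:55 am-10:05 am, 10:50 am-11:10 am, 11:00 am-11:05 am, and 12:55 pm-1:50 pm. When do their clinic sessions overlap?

8:55 am-10:00 am, 10:50 am-11:10 am, 12:55 pm-1:50 pm

Merge the first list: 8:20 am-10:00 am, 10:25 am-2:00 pm.
Merge the second list: 7:15 am-7:50 am, 8:55 am-10:05 am, 10:50 am-11:10 am, 12:55 pm-1:50 pm.
8:20 am-10:00 am meets the second set on 8:55 am-10:00 am.
10:25 am-2:00 pm meets the second set on 10:50 am-11:10 am, 12:55 pm-1:50 pm.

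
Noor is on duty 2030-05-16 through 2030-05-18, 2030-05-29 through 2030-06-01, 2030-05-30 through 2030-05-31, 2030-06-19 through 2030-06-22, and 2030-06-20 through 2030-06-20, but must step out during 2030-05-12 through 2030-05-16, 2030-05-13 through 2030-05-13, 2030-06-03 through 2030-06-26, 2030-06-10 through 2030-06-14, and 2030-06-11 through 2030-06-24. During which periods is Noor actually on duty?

First set merges to 2030-05-16 through 2030-05-18, 2030-05-29 through 2030-06-01, 2030-06-19 through 2030-06-22.
Second set merges to 2030-05-12 through 2030-05-16, 2030-06-03 through 2030-06-26.
2030-05-16 through 2030-05-18 with B removed leaves 2030-05-17 through 2030-05-18.
2030-05-29 through 2030-06-01 is untouched.
2030-06-19 through 2030-06-22 lies entirely inside B → drops out.

2030-05-17 through 2030-05-18, 2030-05-29 through 2030-06-01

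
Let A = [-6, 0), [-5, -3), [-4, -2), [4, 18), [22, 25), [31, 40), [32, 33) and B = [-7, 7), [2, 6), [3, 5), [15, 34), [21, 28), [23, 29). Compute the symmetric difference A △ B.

Merge the first list: [-6, 0), [4, 18), [22, 25), [31, 40).
Merge the second list: [-7, 7), [15, 34).
Only in the first: [7, 15), [34, 40).
Only in the second: [-7, -6), [0, 4), [18, 22), [25, 31).
Together these are the periods covered by exactly one.

[-7, -6) ∪ [0, 4) ∪ [7, 15) ∪ [18, 22) ∪ [25, 31) ∪ [34, 40)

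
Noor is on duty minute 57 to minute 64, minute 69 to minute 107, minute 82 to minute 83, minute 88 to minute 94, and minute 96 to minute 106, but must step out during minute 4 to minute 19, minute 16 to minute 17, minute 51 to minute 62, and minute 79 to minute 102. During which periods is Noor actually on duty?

Merge the first list: minute 57 to minute 64, minute 69 to minute 107.
Merge the second list: minute 4 to minute 19, minute 51 to minute 62, minute 79 to minute 102.
minute 57 to minute 64 with B removed leaves minute 62 to minute 64.
minute 69 to minute 107 with B removed leaves minute 69 to minute 79, minute 102 to minute 107.

minute 62 to minute 64, minute 69 to minute 79, minute 102 to minute 107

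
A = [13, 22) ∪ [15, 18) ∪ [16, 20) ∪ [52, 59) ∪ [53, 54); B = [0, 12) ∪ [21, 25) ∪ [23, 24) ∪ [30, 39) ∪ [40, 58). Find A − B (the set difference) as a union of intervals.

Merge the first list: [13, 22), [52, 59).
Merge the second list: [0, 12), [21, 25), [30, 39), [40, 58).
[13, 22) minus B → [13, 21).
[52, 59) minus B → [58, 59).

[13, 21) ∪ [58, 59)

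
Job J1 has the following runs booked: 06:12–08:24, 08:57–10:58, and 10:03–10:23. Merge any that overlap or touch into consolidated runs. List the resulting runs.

06:12–08:24, 08:57–10:58

08:57–10:58 is disjoint → start new block.
10:03–10:23 overlaps/touches 08:57–10:58 → extend to 08:57–10:58.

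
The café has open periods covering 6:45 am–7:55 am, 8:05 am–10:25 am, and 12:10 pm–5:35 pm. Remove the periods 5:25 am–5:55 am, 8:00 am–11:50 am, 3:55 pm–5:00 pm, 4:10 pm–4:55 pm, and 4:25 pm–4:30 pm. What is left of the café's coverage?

6:45 am–7:55 am, 12:10 pm–3:55 pm, 5:00 pm–5:35 pm

Second set merges to 5:25 am–5:55 am, 8:00 am–11:50 am, 3:55 pm–5:00 pm.
6:45 am–7:55 am is untouched.
8:05 am–10:25 am lies entirely inside B → drops out.
12:10 pm–5:35 pm with B removed leaves 12:10 pm–3:55 pm, 5:00 pm–5:35 pm.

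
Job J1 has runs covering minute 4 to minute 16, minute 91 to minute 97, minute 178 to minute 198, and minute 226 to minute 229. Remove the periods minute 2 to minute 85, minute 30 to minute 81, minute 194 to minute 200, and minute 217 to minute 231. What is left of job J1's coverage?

B, merged: minute 2 to minute 85, minute 194 to minute 200, minute 217 to minute 231.
minute 4 to minute 16 lies entirely inside B → drops out.
minute 91 to minute 97 is untouched.
minute 178 to minute 198 with B removed leaves minute 178 to minute 194.
minute 226 to minute 229 lies entirely inside B → drops out.

minute 91 to minute 97, minute 178 to minute 194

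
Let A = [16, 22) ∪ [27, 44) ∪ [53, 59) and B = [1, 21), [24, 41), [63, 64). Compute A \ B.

[16, 22) minus B → [21, 22).
[27, 44) minus B → [41, 44).
[53, 59): no B overlap → unchanged.

[21, 22) ∪ [41, 44) ∪ [53, 59)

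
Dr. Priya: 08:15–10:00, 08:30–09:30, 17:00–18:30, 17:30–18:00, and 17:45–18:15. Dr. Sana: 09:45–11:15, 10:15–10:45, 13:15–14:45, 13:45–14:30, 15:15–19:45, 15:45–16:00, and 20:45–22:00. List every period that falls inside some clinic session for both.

09:45-10:00, 17:00-18:30

First set merges to 08:15-10:00, 17:00-18:30.
Second set merges to 09:45-11:15, 13:15-14:45, 15:15-19:45, 20:45-22:00.
08:15-10:00 ∩ B → 09:45-10:00.
17:00-18:30 ∩ B → 17:00-18:30.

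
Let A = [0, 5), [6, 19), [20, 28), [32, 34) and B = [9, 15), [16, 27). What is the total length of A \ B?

A \ B = [0, 5), [6, 9), [15, 16), [27, 28), [32, 34).
Total: 5 + 3 + 1 + 1 + 2 = 12.

12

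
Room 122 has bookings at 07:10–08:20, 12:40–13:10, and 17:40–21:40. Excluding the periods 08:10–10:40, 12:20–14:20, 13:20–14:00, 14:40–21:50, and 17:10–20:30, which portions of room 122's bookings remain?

B, merged: 08:10-10:40, 12:20-14:20, 14:40-21:50.
07:10-08:20 with B removed leaves 07:10-08:10.
12:40-13:10 lies entirely inside B → drops out.
17:40-21:40 lies entirely inside B → drops out.

07:10-08:10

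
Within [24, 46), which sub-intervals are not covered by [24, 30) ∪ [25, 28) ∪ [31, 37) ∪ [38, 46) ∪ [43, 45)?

The merged coverage is [24, 30), [31, 37), [38, 46).
Complement within [24, 46): [30, 31), [37, 38).

[30, 31) ∪ [37, 38)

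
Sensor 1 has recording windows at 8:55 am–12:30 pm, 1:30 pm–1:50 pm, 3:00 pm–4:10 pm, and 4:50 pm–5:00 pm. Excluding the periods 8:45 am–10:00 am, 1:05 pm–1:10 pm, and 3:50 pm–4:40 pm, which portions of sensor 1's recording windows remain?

8:55 am–12:30 pm \ B = 10:00 am–12:30 pm.
1:30 pm–1:50 pm: nothing removed.
3:00 pm–4:10 pm \ B = 3:00 pm–3:50 pm.
4:50 pm–5:00 pm: nothing removed.

10:00 am–12:30 pm, 1:30 pm–1:50 pm, 3:00 pm–3:50 pm, 4:50 pm–5:00 pm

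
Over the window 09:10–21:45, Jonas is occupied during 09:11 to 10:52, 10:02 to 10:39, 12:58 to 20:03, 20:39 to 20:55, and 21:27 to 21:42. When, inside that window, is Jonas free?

Covered (merged): 09:11–10:52, 12:58–20:03, 20:39–20:55, 21:27–21:42.
Gaps within 09:10–21:45: 09:10–09:11, 10:52–12:58, 20:03–20:39, 20:55–21:27, 21:42–21:45.

09:10–09:11, 10:52–12:58, 20:03–20:39, 20:55–21:27, 21:42–21:45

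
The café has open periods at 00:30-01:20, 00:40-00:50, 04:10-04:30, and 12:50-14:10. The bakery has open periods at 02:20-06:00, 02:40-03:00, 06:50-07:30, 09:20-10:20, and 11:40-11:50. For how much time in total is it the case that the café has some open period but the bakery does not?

2 h 10 min

A, merged: 00:30–01:20, 04:10–04:30, 12:50–14:10.
B, merged: 02:20–06:00, 06:50–07:30, 09:20–10:20, 11:40–11:50.
A \ B = 00:30–01:20, 12:50–14:10.
Total: 50 min + 1 h 20 min = 2 h 10 min.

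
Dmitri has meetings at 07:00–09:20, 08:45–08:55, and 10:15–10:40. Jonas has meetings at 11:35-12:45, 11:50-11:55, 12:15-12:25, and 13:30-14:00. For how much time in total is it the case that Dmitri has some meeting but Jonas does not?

2 h 45 min

A, merged: 07:00-09:20, 10:15-10:40.
B, merged: 11:35-12:45, 13:30-14:00.
A \ B = 07:00-09:20, 10:15-10:40.
Total: 2 h 20 min + 25 min = 2 h 45 min.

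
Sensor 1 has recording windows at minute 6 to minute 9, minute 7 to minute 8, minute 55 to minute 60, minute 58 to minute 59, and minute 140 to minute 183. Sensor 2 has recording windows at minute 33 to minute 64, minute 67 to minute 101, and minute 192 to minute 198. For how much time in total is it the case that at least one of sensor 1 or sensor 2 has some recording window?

117 minutes

Merge the first list: minute 6 to minute 9, minute 55 to minute 60, minute 140 to minute 183.
A ∪ B = minute 6 to minute 9, minute 33 to minute 64, minute 67 to minute 101, minute 140 to minute 183, minute 192 to minute 198.
Total: 3 minutes + 31 minutes + 34 minutes + 43 minutes + 6 minutes = 117 minutes.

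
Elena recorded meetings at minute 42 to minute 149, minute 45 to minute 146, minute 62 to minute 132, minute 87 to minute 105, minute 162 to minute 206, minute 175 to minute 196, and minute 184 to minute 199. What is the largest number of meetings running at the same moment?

At minute 87, 4 of the intervals are simultaneously active.
No point has more.

4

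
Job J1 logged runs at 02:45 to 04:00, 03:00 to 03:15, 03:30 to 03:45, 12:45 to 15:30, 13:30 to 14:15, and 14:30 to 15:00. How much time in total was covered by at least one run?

4 h

Merged: 02:45-04:00, 12:45-15:30.
Lengths: 1 h 15 min + 2 h 45 min = 4 h.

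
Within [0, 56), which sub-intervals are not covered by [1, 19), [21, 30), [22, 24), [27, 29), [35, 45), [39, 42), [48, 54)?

After merging, the occupied span is [1, 19), [21, 30), [35, 45), [48, 54).
Gaps within [0, 56): [0, 1), [19, 21), [30, 35), [45, 48), [54, 56).

[0, 1) ∪ [19, 21) ∪ [30, 35) ∪ [45, 48) ∪ [54, 56)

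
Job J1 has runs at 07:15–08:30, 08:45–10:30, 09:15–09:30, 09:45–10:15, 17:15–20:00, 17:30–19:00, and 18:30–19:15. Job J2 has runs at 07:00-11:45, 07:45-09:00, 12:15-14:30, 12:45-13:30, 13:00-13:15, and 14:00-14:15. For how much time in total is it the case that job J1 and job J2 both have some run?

3 h

Merge the first list: 07:15-08:30, 08:45-10:30, 17:15-20:00.
Merge the second list: 07:00-11:45, 12:15-14:30.
A ∩ B = 07:15-08:30, 08:45-10:30.
Total: 1 h 15 min + 1 h 45 min = 3 h.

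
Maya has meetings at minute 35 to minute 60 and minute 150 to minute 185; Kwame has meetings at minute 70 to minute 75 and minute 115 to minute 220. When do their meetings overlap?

minute 150 to minute 185

minute 35 to minute 60 falls entirely outside B.
minute 150 to minute 185 overlaps B on minute 150 to minute 185.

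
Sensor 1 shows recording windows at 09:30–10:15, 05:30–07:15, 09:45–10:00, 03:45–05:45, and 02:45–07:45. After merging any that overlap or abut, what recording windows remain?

02:45–07:45, 09:30–10:15

Sort by start: 02:45–07:45, 03:45–05:45, 05:30–07:15, 09:30–10:15, 09:45–10:00.
03:45–05:45 overlaps/touches 02:45–07:45 → extend to 02:45–07:45.
05:30–07:15 overlaps/touches 02:45–07:45 → extend to 02:45–07:45.
09:30–10:15 is disjoint → start new block.
09:45–10:00 overlaps/touches 09:30–10:15 → extend to 09:30–10:15.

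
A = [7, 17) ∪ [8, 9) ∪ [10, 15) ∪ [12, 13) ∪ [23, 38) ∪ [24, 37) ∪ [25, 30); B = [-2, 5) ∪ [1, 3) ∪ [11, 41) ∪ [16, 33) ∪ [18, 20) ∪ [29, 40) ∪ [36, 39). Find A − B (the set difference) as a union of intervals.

[7, 11)

First set merges to [7, 17), [23, 38).
Second set merges to [-2, 5), [11, 41).
[7, 17) minus B → [7, 11).
[23, 38): fully covered by B → removed.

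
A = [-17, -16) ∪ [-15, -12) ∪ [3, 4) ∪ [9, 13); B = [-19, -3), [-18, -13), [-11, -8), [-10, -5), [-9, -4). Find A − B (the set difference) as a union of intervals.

[3, 4) ∪ [9, 13)

Merge the second list: [-19, -3).
[-17, -16): fully covered by B → removed.
[-15, -12): fully covered by B → removed.
[3, 4): no B overlap → unchanged.
[9, 13): no B overlap → unchanged.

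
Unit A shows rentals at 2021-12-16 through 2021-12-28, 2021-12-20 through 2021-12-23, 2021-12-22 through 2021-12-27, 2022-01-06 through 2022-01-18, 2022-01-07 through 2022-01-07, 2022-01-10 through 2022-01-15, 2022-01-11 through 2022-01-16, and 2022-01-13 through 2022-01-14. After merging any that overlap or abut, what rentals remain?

2021-12-16 through 2021-12-28, 2022-01-06 through 2022-01-18

2021-12-20 through 2021-12-23 overlaps/touches 2021-12-16 through 2021-12-28 → extend to 2021-12-16 through 2021-12-28.
2021-12-22 through 2021-12-27 overlaps/touches 2021-12-16 through 2021-12-28 → extend to 2021-12-16 through 2021-12-28.
2022-01-06 through 2022-01-18 is disjoint → start new block.
2022-01-07 through 2022-01-07 overlaps/touches 2022-01-06 through 2022-01-18 → extend to 2022-01-06 through 2022-01-18.
2022-01-10 through 2022-01-15 overlaps/touches 2022-01-06 through 2022-01-18 → extend to 2022-01-06 through 2022-01-18.
2022-01-11 through 2022-01-16 overlaps/touches 2022-01-06 through 2022-01-18 → extend to 2022-01-06 through 2022-01-18.
2022-01-13 through 2022-01-14 overlaps/touches 2022-01-06 through 2022-01-18 → extend to 2022-01-06 through 2022-01-18.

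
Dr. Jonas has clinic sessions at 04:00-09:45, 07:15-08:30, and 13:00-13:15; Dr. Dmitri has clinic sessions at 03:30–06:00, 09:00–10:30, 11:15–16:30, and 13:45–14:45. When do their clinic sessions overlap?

Merge the first list: 04:00–09:45, 13:00–13:15.
Merge the second list: 03:30–06:00, 09:00–10:30, 11:15–16:30.
04:00–09:45 ∩ B → 04:00–06:00, 09:00–09:45.
13:00–13:15 ∩ B → 13:00–13:15.

04:00–06:00, 09:00–09:45, 13:00–13:15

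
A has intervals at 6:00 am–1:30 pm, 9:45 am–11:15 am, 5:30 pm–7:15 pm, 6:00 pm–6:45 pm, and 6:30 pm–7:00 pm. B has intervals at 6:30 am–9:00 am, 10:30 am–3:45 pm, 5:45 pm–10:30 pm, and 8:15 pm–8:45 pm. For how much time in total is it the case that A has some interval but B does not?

2 h 15 min

First set merges to 6:00 am–1:30 pm, 5:30 pm–7:15 pm.
Second set merges to 6:30 am–9:00 am, 10:30 am–3:45 pm, 5:45 pm–10:30 pm.
A \ B = 6:00 am–6:30 am, 9:00 am–10:30 am, 5:30 pm–5:45 pm.
Total: 30 min + 1 h 30 min + 15 min = 2 h 15 min.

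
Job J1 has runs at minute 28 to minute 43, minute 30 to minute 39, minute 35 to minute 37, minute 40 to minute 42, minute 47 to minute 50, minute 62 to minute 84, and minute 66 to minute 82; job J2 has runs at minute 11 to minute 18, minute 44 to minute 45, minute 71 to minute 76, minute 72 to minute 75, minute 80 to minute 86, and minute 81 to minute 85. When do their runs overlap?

First set merges to minute 28 to minute 43, minute 47 to minute 50, minute 62 to minute 84.
Second set merges to minute 11 to minute 18, minute 44 to minute 45, minute 71 to minute 76, minute 80 to minute 86.
minute 28 to minute 43 meets no B interval.
minute 47 to minute 50 meets no B interval.
minute 62 to minute 84 ∩ B → minute 71 to minute 76, minute 80 to minute 84.

minute 71 to minute 76, minute 80 to minute 84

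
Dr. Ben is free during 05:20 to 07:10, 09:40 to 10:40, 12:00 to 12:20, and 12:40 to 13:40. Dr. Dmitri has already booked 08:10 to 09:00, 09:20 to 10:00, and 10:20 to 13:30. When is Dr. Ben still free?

05:20-07:10, 10:00-10:20, 13:30-13:40

05:20-07:10: no B overlap → unchanged.
09:40-10:40 minus B → 10:00-10:20.
12:00-12:20: fully covered by B → removed.
12:40-13:40 minus B → 13:30-13:40.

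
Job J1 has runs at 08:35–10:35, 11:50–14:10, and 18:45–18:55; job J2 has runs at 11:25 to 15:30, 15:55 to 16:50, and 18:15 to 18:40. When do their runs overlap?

11:50–14:10

08:35–10:35: no overlap with the second set.
11:50–14:10 meets the second set on 11:50–14:10.
18:45–18:55: no overlap with the second set.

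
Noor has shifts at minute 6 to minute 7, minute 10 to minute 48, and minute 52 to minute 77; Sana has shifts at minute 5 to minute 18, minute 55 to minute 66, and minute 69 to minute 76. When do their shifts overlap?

minute 6 to minute 7 overlaps B on minute 6 to minute 7.
minute 10 to minute 48 overlaps B on minute 10 to minute 18.
minute 52 to minute 77 overlaps B on minute 55 to minute 66, minute 69 to minute 76.

minute 6 to minute 7, minute 10 to minute 18, minute 55 to minute 66, minute 69 to minute 76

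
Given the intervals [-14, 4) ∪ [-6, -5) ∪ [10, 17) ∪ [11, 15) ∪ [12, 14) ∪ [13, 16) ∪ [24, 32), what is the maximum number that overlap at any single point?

4

At 13, 4 of the intervals are simultaneously active.
No point has more.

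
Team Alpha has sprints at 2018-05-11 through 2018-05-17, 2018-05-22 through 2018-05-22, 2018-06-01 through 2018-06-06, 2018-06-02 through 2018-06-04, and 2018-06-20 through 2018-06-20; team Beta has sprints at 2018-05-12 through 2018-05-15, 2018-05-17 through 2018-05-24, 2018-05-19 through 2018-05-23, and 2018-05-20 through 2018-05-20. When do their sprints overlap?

2018-05-12 through 2018-05-15, 2018-05-17 through 2018-05-17, 2018-05-22 through 2018-05-22

A, merged: 2018-05-11 through 2018-05-17, 2018-05-22 through 2018-05-22, 2018-06-01 through 2018-06-06, 2018-06-20 through 2018-06-20.
B, merged: 2018-05-12 through 2018-05-15, 2018-05-17 through 2018-05-24.
2018-05-11 through 2018-05-17 ∩ B → 2018-05-12 through 2018-05-15, 2018-05-17 through 2018-05-17.
2018-05-22 through 2018-05-22 ∩ B → 2018-05-22 through 2018-05-22.
2018-06-01 through 2018-06-06 meets no B interval.
2018-06-20 through 2018-06-20 meets no B interval.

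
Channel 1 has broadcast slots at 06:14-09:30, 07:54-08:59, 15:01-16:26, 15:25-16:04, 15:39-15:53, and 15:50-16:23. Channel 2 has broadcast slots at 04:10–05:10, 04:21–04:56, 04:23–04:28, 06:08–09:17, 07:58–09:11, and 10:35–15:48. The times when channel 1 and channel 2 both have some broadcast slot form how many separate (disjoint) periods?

A, merged: 06:14–09:30, 15:01–16:26.
B, merged: 04:10–05:10, 06:08–09:17, 10:35–15:48.
A ∩ B = 06:14–09:17, 15:01–15:48.
That is 2 disjoint pieces.

2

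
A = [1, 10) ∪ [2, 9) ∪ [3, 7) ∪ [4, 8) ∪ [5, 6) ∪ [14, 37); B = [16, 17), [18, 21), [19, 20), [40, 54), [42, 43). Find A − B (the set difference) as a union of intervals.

[1, 10) ∪ [14, 16) ∪ [17, 18) ∪ [21, 37)

A, merged: [1, 10), [14, 37).
B, merged: [16, 17), [18, 21), [40, 54).
[1, 10): nothing removed.
[14, 37) \ B = [14, 16), [17, 18), [21, 37).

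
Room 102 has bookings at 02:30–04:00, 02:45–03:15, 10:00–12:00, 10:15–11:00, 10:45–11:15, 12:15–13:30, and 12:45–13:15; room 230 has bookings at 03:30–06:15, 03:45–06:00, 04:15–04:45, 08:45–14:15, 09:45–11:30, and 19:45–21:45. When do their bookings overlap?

03:30–04:00, 10:00–12:00, 12:15–13:30

First set merges to 02:30–04:00, 10:00–12:00, 12:15–13:30.
Second set merges to 03:30–06:15, 08:45–14:15, 19:45–21:45.
02:30–04:00 meets the second set on 03:30–04:00.
10:00–12:00 meets the second set on 10:00–12:00.
12:15–13:30 meets the second set on 12:15–13:30.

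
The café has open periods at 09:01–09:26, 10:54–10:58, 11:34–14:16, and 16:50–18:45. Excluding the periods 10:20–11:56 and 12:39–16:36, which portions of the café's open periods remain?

09:01–09:26, 11:56–12:39, 16:50–18:45

09:01–09:26 is untouched.
10:54–10:58 lies entirely inside B → drops out.
11:34–14:16 with B removed leaves 11:56–12:39.
16:50–18:45 is untouched.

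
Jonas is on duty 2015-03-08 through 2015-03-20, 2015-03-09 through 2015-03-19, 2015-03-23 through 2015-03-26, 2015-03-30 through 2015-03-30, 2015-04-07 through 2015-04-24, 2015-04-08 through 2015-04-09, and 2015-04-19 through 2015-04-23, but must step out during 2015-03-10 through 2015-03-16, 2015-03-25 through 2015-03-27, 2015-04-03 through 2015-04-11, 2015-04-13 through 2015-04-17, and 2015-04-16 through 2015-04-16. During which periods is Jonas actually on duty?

A, merged: 2015-03-08 through 2015-03-20, 2015-03-23 through 2015-03-26, 2015-03-30 through 2015-03-30, 2015-04-07 through 2015-04-24.
B, merged: 2015-03-10 through 2015-03-16, 2015-03-25 through 2015-03-27, 2015-04-03 through 2015-04-11, 2015-04-13 through 2015-04-17.
2015-03-08 through 2015-03-20 with B removed leaves 2015-03-08 through 2015-03-09, 2015-03-17 through 2015-03-20.
2015-03-23 through 2015-03-26 with B removed leaves 2015-03-23 through 2015-03-24.
2015-03-30 through 2015-03-30 is untouched.
2015-04-07 through 2015-04-24 with B removed leaves 2015-04-12 through 2015-04-12, 2015-04-18 through 2015-04-24.

2015-03-08 through 2015-03-09, 2015-03-17 through 2015-03-20, 2015-03-23 through 2015-03-24, 2015-03-30 through 2015-03-30, 2015-04-12 through 2015-04-12, 2015-04-18 through 2015-04-24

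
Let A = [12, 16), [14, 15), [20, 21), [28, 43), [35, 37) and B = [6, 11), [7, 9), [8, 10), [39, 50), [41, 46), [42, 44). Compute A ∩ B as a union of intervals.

First set merges to [12, 16), [20, 21), [28, 43).
Second set merges to [6, 11), [39, 50).
[12, 16) falls entirely outside B.
[20, 21) falls entirely outside B.
[28, 43) overlaps B on [39, 43).

[39, 43)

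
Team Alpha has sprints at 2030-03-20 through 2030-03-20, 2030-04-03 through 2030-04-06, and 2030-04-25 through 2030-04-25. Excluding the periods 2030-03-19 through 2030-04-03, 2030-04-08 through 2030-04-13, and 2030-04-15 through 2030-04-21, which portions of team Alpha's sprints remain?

2030-04-04 through 2030-04-06, 2030-04-25 through 2030-04-25

2030-03-20 through 2030-03-20: entirely removed.
2030-04-03 through 2030-04-06 \ B = 2030-04-04 through 2030-04-06.
2030-04-25 through 2030-04-25: nothing removed.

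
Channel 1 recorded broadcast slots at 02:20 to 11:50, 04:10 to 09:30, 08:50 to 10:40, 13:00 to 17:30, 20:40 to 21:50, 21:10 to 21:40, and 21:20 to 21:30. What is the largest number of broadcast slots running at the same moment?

3

Walk the sorted start/end points keeping a running depth.
The depth first hits 3 at 08:50.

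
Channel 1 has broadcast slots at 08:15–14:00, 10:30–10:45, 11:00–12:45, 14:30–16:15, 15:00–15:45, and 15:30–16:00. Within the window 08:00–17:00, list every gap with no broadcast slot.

After merging, the occupied span is 08:15–14:00, 14:30–16:15.
Gaps within 08:00–17:00: 08:00–08:15, 14:00–14:30, 16:15–17:00.

08:00–08:15, 14:00–14:30, 16:15–17:00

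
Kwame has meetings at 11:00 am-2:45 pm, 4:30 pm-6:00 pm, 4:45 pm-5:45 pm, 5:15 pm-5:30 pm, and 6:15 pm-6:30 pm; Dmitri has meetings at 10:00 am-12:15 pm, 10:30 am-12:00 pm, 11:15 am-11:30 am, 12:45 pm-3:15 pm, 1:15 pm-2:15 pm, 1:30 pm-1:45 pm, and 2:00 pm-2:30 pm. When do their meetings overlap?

First set merges to 11:00 am–2:45 pm, 4:30 pm–6:00 pm, 6:15 pm–6:30 pm.
Second set merges to 10:00 am–12:15 pm, 12:45 pm–3:15 pm.
11:00 am–2:45 pm overlaps B on 11:00 am–12:15 pm, 12:45 pm–2:45 pm.
4:30 pm–6:00 pm falls entirely outside B.
6:15 pm–6:30 pm falls entirely outside B.

11:00 am–12:15 pm, 12:45 pm–2:45 pm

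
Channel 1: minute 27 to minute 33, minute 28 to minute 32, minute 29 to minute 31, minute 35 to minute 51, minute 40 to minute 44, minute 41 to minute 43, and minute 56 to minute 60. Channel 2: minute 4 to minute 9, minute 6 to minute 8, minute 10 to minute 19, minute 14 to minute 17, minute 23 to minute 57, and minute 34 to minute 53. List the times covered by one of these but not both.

First set merges to minute 27 to minute 33, minute 35 to minute 51, minute 56 to minute 60.
Second set merges to minute 4 to minute 9, minute 10 to minute 19, minute 23 to minute 57.
A but not B: minute 57 to minute 60.
B but not A: minute 4 to minute 9, minute 10 to minute 19, minute 23 to minute 27, minute 33 to minute 35, minute 51 to minute 56.
Combining gives A △ B.

minute 4 to minute 9, minute 10 to minute 19, minute 23 to minute 27, minute 33 to minute 35, minute 51 to minute 56, minute 57 to minute 60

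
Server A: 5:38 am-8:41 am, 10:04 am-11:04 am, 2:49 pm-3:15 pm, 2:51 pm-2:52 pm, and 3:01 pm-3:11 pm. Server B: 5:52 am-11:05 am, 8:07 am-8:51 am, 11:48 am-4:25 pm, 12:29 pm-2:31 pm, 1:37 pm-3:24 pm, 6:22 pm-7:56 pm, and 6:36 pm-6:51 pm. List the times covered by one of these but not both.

First set merges to 5:38 am–8:41 am, 10:04 am–11:04 am, 2:49 pm–3:15 pm.
Second set merges to 5:52 am–11:05 am, 11:48 am–4:25 pm, 6:22 pm–7:56 pm.
Only in the first: 5:38 am–5:52 am.
Only in the second: 8:41 am–10:04 am, 11:04 am–11:05 am, 11:48 am–2:49 pm, 3:15 pm–4:25 pm, 6:22 pm–7:56 pm.
Together these are the periods covered by exactly one.

5:38 am–5:52 am, 8:41 am–10:04 am, 11:04 am–11:05 am, 11:48 am–2:49 pm, 3:15 pm–4:25 pm, 6:22 pm–7:56 pm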